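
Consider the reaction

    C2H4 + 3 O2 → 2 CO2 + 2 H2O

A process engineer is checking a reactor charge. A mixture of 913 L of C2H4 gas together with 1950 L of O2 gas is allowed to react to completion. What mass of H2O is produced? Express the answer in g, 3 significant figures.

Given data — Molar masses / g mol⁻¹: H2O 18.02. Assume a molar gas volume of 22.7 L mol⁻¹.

n(C2H4) = 913.0 / 22.7 = 40.22 mol
n(O2) = 1950 / 22.7 = 85.90 mol
n/ν for C2H4 = 40.22/1 = 40.22
n/ν for O2 = 85.90/3 = 28.63
Smallest n/ν is O2 → limiting reagent.
n(H2O) = (2/3) × 85.90 = 57.27 mol
mass = 57.27 × 18.02 = 1032 g

1030 g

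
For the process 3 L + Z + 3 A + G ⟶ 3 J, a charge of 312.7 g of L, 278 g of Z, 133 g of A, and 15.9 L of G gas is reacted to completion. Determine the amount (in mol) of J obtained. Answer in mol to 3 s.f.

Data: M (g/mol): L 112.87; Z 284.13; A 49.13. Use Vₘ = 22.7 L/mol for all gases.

n(L) = 312.7 / 112.87 = 2.770 mol
n(Z) = 278.0 / 284.13 = 0.9784 mol
n(A) = 133.0 / 49.13 = 2.707 mol
n(G) = 15.90 / 22.7 = 0.7004 mol
n/ν for L = 2.770/3 = 0.9233
n/ν for Z = 0.9784/1 = 0.9784
n/ν for A = 2.707/3 = 0.9023
n/ν for G = 0.7004/1 = 0.7004
Smallest n/ν is G → limiting reagent.
n(J) = (3/1) × 0.7004 = 2.101 mol

2.10 mol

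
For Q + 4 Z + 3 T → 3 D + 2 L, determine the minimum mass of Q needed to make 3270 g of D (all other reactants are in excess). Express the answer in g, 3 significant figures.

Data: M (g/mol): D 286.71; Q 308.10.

1170 g

n(D) = 3270 / 286.71 = 11.41 mol
n(Q) = (1/3) × 11.41 = 3.803 mol
mass = 3.803 × 308.10 = 1172 g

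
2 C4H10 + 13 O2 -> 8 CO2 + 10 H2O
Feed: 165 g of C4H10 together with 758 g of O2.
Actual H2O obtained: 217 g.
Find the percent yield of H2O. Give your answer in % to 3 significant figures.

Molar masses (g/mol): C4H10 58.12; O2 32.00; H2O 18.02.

n(C4H10) = 165.0 / 58.12 = 2.839 mol
n(O2) = 758.0 / 32.00 = 23.69 mol
n/ν for C4H10 = 2.839/2 = 1.420
n/ν for O2 = 23.69/13 = 1.822
Smallest n/ν is C4H10 → limiting reagent.
theoretical n(H2O) = (10/2) × 2.839 = 14.20 mol → 255.9 g
% yield = 217 / 255.9 × 100 = 84.80 %

84.8 %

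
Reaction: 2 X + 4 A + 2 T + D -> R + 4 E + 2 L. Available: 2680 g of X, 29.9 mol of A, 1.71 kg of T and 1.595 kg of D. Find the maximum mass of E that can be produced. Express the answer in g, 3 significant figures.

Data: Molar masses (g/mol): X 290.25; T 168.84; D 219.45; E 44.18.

816 g

n(X) = 2680 / 290.25 = 9.233 mol
n(A) = 29.90 mol
n(T) = 1.710×1000 / 168.84 = 10.13 mol
n(D) = 1.595×1000 / 219.45 = 7.268 mol
n/ν for X = 9.233/2 = 4.617
n/ν for A = 29.90/4 = 7.475
n/ν for T = 10.13/2 = 5.065
n/ν for D = 7.268/1 = 7.268
Smallest n/ν is X → limiting reagent.
n(E) = (4/2) × 9.233 = 18.47 mol
mass = 18.47 × 44.18 = 816.0 g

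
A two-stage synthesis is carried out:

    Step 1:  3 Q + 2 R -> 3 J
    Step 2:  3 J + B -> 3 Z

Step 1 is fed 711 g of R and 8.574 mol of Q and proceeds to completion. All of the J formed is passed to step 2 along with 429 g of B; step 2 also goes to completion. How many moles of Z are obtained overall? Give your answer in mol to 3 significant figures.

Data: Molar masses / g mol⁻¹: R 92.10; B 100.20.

8.57 mol

Step 1:
n(R) = 711.0 / 92.10 = 7.720 mol
n(Q) = 8.574 mol
n/ν → R: 3.860, Q: 2.858; Q is limiting.
n(J) produced = (3/3) × 8.574 = 8.574 mol
Step 2:
n(J) available = 8.574 mol
n(B) = 429.0 / 100.20 = 4.281 mol
n/ν → J: 2.858, B: 4.281; J is limiting.
n(Z) = (3/3) × 8.574 = 8.574 mol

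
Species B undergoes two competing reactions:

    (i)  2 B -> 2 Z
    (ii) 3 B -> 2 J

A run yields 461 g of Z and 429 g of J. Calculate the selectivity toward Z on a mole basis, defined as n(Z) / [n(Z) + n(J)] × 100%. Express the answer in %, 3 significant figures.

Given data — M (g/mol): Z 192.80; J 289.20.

n(Z) = 461 / 192.80 = 2.391 mol
n(J) = 429 / 289.20 = 1.483 mol
selectivity = 2.391/(2.391+1.483) × 100 = 61.72 %

61.7 %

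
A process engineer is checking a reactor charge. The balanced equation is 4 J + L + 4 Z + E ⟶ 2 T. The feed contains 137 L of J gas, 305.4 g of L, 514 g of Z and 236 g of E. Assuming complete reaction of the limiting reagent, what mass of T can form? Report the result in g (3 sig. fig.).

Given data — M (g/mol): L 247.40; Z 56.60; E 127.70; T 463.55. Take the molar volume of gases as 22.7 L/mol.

1140 g

n(J) = 137.0 / 22.7 = 6.035 mol
n(L) = 305.4 / 247.40 = 1.234 mol
n(Z) = 514.0 / 56.60 = 9.081 mol
n(E) = 236.0 / 127.70 = 1.848 mol
n/ν for J = 6.035/4 = 1.509
n/ν for L = 1.234/1 = 1.234
n/ν for Z = 9.081/4 = 2.270
n/ν for E = 1.848/1 = 1.848
Smallest n/ν is L → limiting reagent.
n(T) = (2/1) × 1.234 = 2.468 mol
mass = 2.468 × 463.55 = 1144 g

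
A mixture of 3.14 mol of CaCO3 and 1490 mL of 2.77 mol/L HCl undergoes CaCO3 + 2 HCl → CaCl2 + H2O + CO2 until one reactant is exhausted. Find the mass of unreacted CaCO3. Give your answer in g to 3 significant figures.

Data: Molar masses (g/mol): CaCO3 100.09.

108 g

n(CaCO3) = 3.140 mol
n(HCl) = 2.77 × 1490/1000 = 4.127 mol
n/ν for CaCO3 = 3.140/1 = 3.140
n/ν for HCl = 4.127/2 = 2.064
Smallest n/ν is HCl → limiting reagent.
CaCO3 consumed = (1/2) × 4.127 = 2.064 mol
CaCO3 remaining = 3.140 − 2.064 = 1.076 mol
mass = 1.076 × 100.09 = 107.7 g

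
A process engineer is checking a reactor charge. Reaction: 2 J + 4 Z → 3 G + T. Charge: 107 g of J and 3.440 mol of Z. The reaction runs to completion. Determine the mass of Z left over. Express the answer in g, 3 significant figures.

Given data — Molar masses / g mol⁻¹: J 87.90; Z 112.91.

n(J) = 107.0 / 87.90 = 1.217 mol
n(Z) = 3.440 mol
n/ν for J = 1.217/2 = 0.6085
n/ν for Z = 3.440/4 = 0.8600
Smallest n/ν is J → limiting reagent.
Z consumed = (4/2) × 1.217 = 2.434 mol
Z remaining = 3.440 − 2.434 = 1.006 mol
mass = 1.006 × 112.91 = 113.6 g

114 g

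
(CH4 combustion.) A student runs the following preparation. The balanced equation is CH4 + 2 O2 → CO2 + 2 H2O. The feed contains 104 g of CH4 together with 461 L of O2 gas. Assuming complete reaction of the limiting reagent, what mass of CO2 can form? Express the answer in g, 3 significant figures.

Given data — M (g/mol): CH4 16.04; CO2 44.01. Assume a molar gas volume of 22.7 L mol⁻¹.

285 g

n(CH4) = 104.0 / 16.04 = 6.484 mol
n(O2) = 461.0 / 22.7 = 20.31 mol
n/ν → CH4: 6.484, O2: 10.16; CH4 is limiting.
n(CO2) = (1/1) × 6.484 = 6.484 mol
mass = 6.484 × 44.01 = 285.4 g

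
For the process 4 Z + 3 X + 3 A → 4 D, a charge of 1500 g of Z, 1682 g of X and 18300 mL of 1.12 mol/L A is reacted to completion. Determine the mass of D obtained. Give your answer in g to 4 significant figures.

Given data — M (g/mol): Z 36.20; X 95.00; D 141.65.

n(Z) = 1500 / 36.20 = 41.44 mol
n(X) = 1682 / 95.00 = 17.71 mol
n(A) = 1.12 × 18300/1000 = 20.50 mol
n/ν for Z = 41.44/4 = 10.36
n/ν for X = 17.71/3 = 5.903
n/ν for A = 20.50/3 = 6.833
Smallest n/ν is X → limiting reagent.
n(D) = (4/3) × 17.71 = 23.61 mol
mass = 23.61 × 141.65 = 3344 g

3344 g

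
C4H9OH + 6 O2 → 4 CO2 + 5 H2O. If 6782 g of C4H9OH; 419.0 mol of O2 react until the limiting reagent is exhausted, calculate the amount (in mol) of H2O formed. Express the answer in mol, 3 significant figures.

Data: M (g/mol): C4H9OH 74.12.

n(C4H9OH) = 6782 / 74.12 = 91.50 mol
n(O2) = 419.0 mol
n/ν for C4H9OH = 91.50/1 = 91.50
n/ν for O2 = 419.0/6 = 69.83
Smallest n/ν is O2 → limiting reagent.
n(H2O) = (5/6) × 419.0 = 349.2 mol

349 mol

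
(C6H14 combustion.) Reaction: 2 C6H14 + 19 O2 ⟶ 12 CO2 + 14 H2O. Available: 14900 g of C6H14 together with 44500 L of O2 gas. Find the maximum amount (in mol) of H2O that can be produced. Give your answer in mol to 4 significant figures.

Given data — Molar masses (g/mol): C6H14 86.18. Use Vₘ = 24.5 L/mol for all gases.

n(C6H14) = 14900 / 86.18 = 172.9 mol
n(O2) = 44500 / 24.5 = 1816 mol
n/ν for C6H14 = 172.9/2 = 86.45
n/ν for O2 = 1816/19 = 95.58
Smallest n/ν is C6H14 → limiting reagent.
n(H2O) = (14/2) × 172.9 = 1210 mol

1210 mol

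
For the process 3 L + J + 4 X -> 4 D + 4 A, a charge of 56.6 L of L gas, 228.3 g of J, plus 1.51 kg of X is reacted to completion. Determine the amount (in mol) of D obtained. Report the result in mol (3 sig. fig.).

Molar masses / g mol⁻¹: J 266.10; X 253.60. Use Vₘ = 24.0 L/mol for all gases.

n(L) = 56.60 / 24.0 = 2.358 mol
n(J) = 228.3 / 266.10 = 0.8579 mol
n(X) = 1.510×1000 / 253.60 = 5.954 mol
n/ν → L: 0.7860, J: 0.8579, X: 1.489; L is limiting.
n(D) = (4/3) × 2.358 = 3.144 mol

3.14 mol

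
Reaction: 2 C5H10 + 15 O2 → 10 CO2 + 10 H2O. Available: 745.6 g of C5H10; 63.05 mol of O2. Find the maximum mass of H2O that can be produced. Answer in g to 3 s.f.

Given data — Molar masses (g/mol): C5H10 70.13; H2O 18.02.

757 g

n(C5H10) = 745.6 / 70.13 = 10.63 mol
n(O2) = 63.05 mol
n/ν → C5H10: 5.315, O2: 4.203; O2 is limiting.
n(H2O) = (10/15) × 63.05 = 42.03 mol
mass = 42.03 × 18.02 = 757.4 g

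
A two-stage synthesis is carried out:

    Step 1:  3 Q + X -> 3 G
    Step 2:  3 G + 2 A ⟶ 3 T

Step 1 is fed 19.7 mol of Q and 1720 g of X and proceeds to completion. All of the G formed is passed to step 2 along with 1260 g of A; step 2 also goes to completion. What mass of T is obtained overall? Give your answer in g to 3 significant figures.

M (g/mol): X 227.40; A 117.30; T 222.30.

3580 g

Step 1:
n(Q) = 19.70 mol
n(X) = 1720 / 227.40 = 7.564 mol
n/ν → Q: 6.567, X: 7.564; Q is limiting.
n(G) produced = (3/3) × 19.70 = 19.70 mol
Step 2:
n(G) available = 19.70 mol
n(A) = 1260 / 117.30 = 10.74 mol
n/ν → G: 6.567, A: 5.370; A is limiting.
n(T) = (3/2) × 10.74 = 16.11 mol
mass = 16.11 × 222.30 = 3581 g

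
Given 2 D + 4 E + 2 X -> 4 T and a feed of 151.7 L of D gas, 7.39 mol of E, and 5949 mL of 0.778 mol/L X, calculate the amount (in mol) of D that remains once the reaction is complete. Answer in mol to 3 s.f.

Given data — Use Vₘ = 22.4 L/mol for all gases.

n(D) = 151.7 / 22.4 = 6.772 mol
n(E) = 7.390 mol
n(X) = 0.778 × 5949/1000 = 4.628 mol
n/ν for D = 6.772/2 = 3.386
n/ν for E = 7.390/4 = 1.848
n/ν for X = 4.628/2 = 2.314
Smallest n/ν is E → limiting reagent.
D consumed = (2/4) × 7.390 = 3.695 mol
D remaining = 6.772 − 3.695 = 3.077 mol

3.08 mol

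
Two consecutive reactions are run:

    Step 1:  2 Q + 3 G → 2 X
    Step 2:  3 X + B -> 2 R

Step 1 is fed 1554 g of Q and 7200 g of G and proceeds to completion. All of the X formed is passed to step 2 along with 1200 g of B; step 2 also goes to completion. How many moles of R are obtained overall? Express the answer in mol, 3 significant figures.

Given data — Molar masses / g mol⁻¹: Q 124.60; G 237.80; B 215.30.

Step 1:
n(Q) = 1554 / 124.60 = 12.47 mol
n(G) = 7200 / 237.80 = 30.28 mol
n/ν for Q = 12.47/2 = 6.235
n/ν for G = 30.28/3 = 10.09
Smallest n/ν is Q → limiting reagent.
n(X) produced = (2/2) × 12.47 = 12.47 mol
Step 2:
n(X) available = 12.47 mol
n(B) = 1200 / 215.30 = 5.574 mol
n/ν for X = 12.47/3 = 4.157
n/ν for B = 5.574/1 = 5.574
Smallest n/ν is X → limiting reagent.
n(R) = (2/3) × 12.47 = 8.313 mol

8.31 mol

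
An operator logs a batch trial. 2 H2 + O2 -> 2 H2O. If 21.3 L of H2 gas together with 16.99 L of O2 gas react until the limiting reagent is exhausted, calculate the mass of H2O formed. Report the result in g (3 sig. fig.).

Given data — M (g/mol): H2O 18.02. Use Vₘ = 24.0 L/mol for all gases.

n(H2) = 21.30 / 24.0 = 0.8875 mol
n(O2) = 16.99 / 24.0 = 0.7079 mol
n/ν for H2 = 0.8875/2 = 0.4438
n/ν for O2 = 0.7079/1 = 0.7079
Smallest n/ν is H2 → limiting reagent.
n(H2O) = (2/2) × 0.8875 = 0.8875 mol
mass = 0.8875 × 18.02 = 15.99 g

16.0 g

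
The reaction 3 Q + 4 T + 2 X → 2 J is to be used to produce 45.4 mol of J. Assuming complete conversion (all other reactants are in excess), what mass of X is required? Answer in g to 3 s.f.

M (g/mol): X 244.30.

n(J) = 45.40 mol
n(X) = (2/2) × 45.40 = 45.40 mol
mass = 45.40 × 244.30 = 11090 g

11100 g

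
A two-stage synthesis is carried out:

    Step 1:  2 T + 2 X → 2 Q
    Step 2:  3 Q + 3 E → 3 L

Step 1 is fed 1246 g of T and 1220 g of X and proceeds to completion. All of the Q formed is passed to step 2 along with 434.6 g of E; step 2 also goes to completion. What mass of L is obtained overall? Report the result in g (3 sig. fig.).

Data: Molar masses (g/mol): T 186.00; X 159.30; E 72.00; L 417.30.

Step 1:
n(T) = 1246 / 186.00 = 6.699 mol
n(X) = 1220 / 159.30 = 7.659 mol
n/ν for T = 6.699/2 = 3.350
n/ν for X = 7.659/2 = 3.830
Smallest n/ν is T → limiting reagent.
n(Q) produced = (2/2) × 6.699 = 6.699 mol
Step 2:
n(Q) available = 6.699 mol
n(E) = 434.6 / 72.00 = 6.036 mol
n/ν for Q = 6.699/3 = 2.233
n/ν for E = 6.036/3 = 2.012
Smallest n/ν is E → limiting reagent.
n(L) = (3/3) × 6.036 = 6.036 mol
mass = 6.036 × 417.30 = 2519 g

2520 g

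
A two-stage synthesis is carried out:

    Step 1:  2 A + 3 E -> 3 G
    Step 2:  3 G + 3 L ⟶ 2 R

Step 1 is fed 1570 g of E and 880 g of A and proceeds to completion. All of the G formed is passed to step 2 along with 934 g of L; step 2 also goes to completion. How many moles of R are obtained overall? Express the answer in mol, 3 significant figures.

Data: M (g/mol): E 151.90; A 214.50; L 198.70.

Step 1:
n(E) = 1570 / 151.90 = 10.34 mol
n(A) = 880.0 / 214.50 = 4.103 mol
n/ν for E = 10.34/3 = 3.447
n/ν for A = 4.103/2 = 2.052
Smallest n/ν is A → limiting reagent.
n(G) produced = (3/2) × 4.103 = 6.155 mol
Step 2:
n(G) available = 6.155 mol
n(L) = 934.0 / 198.70 = 4.701 mol
n/ν for G = 6.155/3 = 2.052
n/ν for L = 4.701/3 = 1.567
Smallest n/ν is L → limiting reagent.
n(R) = (2/3) × 4.701 = 3.134 mol

3.13 mol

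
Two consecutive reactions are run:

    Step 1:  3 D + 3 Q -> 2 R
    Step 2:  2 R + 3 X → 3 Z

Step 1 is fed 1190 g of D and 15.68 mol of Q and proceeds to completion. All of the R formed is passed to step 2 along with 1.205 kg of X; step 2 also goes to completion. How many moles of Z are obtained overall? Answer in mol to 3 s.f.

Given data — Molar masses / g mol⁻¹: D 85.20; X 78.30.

14.0 mol

Step 1:
n(D) = 1190 / 85.20 = 13.97 mol
n(Q) = 15.68 mol
n/ν for D = 13.97/3 = 4.657
n/ν for Q = 15.68/3 = 5.227
Smallest n/ν is D → limiting reagent.
n(R) produced = (2/3) × 13.97 = 9.313 mol
Step 2:
n(R) available = 9.313 mol
n(X) = 1.205×1000 / 78.30 = 15.39 mol
n/ν for R = 9.313/2 = 4.657
n/ν for X = 15.39/3 = 5.130
Smallest n/ν is R → limiting reagent.
n(Z) = (3/2) × 9.313 = 13.97 mol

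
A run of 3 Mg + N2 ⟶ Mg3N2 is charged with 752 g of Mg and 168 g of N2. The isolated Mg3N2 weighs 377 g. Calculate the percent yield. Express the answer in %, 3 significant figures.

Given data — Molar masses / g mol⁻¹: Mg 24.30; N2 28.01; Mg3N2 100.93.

n(Mg) = 752.0 / 24.30 = 30.95 mol
n(N2) = 168.0 / 28.01 = 5.998 mol
n/ν for Mg = 30.95/3 = 10.32
n/ν for N2 = 5.998/1 = 5.998
Smallest n/ν is N2 → limiting reagent.
theoretical n(Mg3N2) = (1/1) × 5.998 = 5.998 mol → 605.4 g
% yield = 377 / 605.4 × 100 = 62.27 %

62.3 %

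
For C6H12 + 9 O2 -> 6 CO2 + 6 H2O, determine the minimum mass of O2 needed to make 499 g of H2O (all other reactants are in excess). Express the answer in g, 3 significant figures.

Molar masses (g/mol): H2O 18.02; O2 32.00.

1330 g

n(H2O) = 499 / 18.02 = 27.69 mol
n(O2) = (9/6) × 27.69 = 41.54 mol
mass = 41.54 × 32.00 = 1329 g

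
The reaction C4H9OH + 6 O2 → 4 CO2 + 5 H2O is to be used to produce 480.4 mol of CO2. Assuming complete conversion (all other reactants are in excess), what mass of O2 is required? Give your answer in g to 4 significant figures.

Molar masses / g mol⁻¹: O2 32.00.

n(CO2) = 480.4 mol
n(O2) = (6/4) × 480.4 = 720.6 mol
mass = 720.6 × 32.00 = 23060 g

23060 g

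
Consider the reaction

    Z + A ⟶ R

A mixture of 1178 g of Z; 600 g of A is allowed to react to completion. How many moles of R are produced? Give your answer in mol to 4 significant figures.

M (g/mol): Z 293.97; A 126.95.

n(Z) = 1178 / 293.97 = 4.007 mol
n(A) = 600.0 / 126.95 = 4.726 mol
n/ν for Z = 4.007/1 = 4.007
n/ν for A = 4.726/1 = 4.726
Smallest n/ν is Z → limiting reagent.
n(R) = (1/1) × 4.007 = 4.007 mol

4.007 mol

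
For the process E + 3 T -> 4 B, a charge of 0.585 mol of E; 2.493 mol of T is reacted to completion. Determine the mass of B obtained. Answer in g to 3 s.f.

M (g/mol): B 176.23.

412 g

n(E) = 0.5850 mol
n(T) = 2.493 mol
n/ν for E = 0.5850/1 = 0.5850
n/ν for T = 2.493/3 = 0.8310
Smallest n/ν is E → limiting reagent.
n(B) = (4/1) × 0.5850 = 2.340 mol
mass = 2.340 × 176.23 = 412.4 g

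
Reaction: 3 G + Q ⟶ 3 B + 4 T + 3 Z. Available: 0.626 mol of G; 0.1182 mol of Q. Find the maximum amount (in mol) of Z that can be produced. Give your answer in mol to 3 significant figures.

0.355 mol

n(G) = 0.6260 mol
n(Q) = 0.1182 mol
n/ν for G = 0.6260/3 = 0.2087
n/ν for Q = 0.1182/1 = 0.1182
Smallest n/ν is Q → limiting reagent.
n(Z) = (3/1) × 0.1182 = 0.3546 mol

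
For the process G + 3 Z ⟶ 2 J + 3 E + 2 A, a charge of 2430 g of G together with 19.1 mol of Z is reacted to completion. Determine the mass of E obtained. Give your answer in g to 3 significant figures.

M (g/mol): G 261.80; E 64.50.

1230 g

n(G) = 2430 / 261.80 = 9.282 mol
n(Z) = 19.10 mol
n/ν for G = 9.282/1 = 9.282
n/ν for Z = 19.10/3 = 6.367
Smallest n/ν is Z → limiting reagent.
n(E) = (3/3) × 19.10 = 19.10 mol
mass = 19.10 × 64.50 = 1232 g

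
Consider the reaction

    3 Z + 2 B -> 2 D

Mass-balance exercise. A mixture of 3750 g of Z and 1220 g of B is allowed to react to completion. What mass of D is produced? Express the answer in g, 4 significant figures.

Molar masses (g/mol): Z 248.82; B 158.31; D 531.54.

n(Z) = 3750 / 248.82 = 15.07 mol
n(B) = 1220 / 158.31 = 7.706 mol
n/ν for Z = 15.07/3 = 5.023
n/ν for B = 7.706/2 = 3.853
Smallest n/ν is B → limiting reagent.
n(D) = (2/2) × 7.706 = 7.706 mol
mass = 7.706 × 531.54 = 4096 g

4096 g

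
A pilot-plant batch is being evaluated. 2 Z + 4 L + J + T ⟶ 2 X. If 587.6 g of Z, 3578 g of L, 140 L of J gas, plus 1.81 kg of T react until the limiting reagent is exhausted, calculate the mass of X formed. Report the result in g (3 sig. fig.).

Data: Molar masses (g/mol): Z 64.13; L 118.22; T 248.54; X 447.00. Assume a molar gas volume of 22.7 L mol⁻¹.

4100 g

n(Z) = 587.6 / 64.13 = 9.163 mol
n(L) = 3578 / 118.22 = 30.27 mol
n(J) = 140.0 / 22.7 = 6.167 mol
n(T) = 1.810×1000 / 248.54 = 7.283 mol
n/ν → Z: 4.582, L: 7.568, J: 6.167, T: 7.283; Z is limiting.
n(X) = (2/2) × 9.163 = 9.163 mol
mass = 9.163 × 447.00 = 4096 g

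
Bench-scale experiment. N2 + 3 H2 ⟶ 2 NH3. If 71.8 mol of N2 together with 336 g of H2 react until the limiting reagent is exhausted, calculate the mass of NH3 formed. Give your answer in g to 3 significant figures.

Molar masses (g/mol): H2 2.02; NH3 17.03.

n(N2) = 71.80 mol
n(H2) = 336.0 / 2.02 = 166.3 mol
n/ν for N2 = 71.80/1 = 71.80
n/ν for H2 = 166.3/3 = 55.43
Smallest n/ν is H2 → limiting reagent.
n(NH3) = (2/3) × 166.3 = 110.9 mol
mass = 110.9 × 17.03 = 1889 g

1890 g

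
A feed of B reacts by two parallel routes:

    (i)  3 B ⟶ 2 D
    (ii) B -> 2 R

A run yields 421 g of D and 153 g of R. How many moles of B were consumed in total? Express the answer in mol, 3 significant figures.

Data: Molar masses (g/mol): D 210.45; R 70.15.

n(D) = 421 / 210.45 = 2.000 mol
n(R) = 153 / 70.15 = 2.181 mol
n(B) via (i) = (3/2)×2.000 = 3.000 mol
n(B) via (ii) = (1/2)×2.181 = 1.091 mol
total n(B) = 3.000 + 1.091 = 4.091 mol

4.09 mol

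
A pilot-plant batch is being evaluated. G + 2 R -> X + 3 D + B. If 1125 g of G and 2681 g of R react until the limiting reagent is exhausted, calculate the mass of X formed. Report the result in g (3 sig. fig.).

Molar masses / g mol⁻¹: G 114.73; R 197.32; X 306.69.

2080 g

n(G) = 1125 / 114.73 = 9.806 mol
n(R) = 2681 / 197.32 = 13.59 mol
n/ν → G: 9.806, R: 6.795; R is limiting.
n(X) = (1/2) × 13.59 = 6.795 mol
mass = 6.795 × 306.69 = 2084 g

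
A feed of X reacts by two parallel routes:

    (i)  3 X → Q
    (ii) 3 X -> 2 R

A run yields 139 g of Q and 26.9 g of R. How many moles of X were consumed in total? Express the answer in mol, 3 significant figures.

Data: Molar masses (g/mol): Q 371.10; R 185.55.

n(Q) = 139 / 371.10 = 0.3746 mol
n(R) = 26.9 / 185.55 = 0.1450 mol
n(X) via (i) = (3/1)×0.3746 = 1.124 mol
n(X) via (ii) = (3/2)×0.1450 = 0.2175 mol
total n(X) = 1.124 + 0.2175 = 1.342 mol

1.34 mol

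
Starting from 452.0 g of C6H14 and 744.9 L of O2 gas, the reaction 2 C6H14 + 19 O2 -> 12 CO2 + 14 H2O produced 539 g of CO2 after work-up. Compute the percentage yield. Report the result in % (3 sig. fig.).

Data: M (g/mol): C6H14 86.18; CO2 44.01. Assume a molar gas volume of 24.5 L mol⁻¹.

63.8 %

n(C6H14) = 452.0 / 86.18 = 5.245 mol
n(O2) = 744.9 / 24.5 = 30.40 mol
n/ν → C6H14: 2.623, O2: 1.600; O2 is limiting.
theoretical n(CO2) = (12/19) × 30.40 = 19.20 mol → 845.0 g
% yield = 539 / 845.0 × 100 = 63.79 %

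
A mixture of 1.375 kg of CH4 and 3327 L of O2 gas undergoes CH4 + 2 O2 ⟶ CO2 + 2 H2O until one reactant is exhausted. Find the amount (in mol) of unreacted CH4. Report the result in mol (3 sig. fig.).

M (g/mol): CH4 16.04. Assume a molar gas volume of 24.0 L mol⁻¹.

16.4 mol

n(CH4) = 1.375×1000 / 16.04 = 85.72 mol
n(O2) = 3327 / 24.0 = 138.6 mol
n/ν → CH4: 85.72, O2: 69.30; O2 is limiting.
CH4 consumed = (1/2) × 138.6 = 69.30 mol
CH4 remaining = 85.72 − 69.30 = 16.42 mol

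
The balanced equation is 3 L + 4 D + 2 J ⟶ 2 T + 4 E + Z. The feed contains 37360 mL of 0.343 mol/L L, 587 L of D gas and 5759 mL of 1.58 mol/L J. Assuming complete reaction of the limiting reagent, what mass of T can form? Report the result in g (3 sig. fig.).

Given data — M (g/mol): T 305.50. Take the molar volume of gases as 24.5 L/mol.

n(L) = 0.343 × 37360/1000 = 12.81 mol
n(D) = 587.0 / 24.5 = 23.96 mol
n(J) = 1.58 × 5759/1000 = 9.099 mol
n/ν for L = 12.81/3 = 4.270
n/ν for D = 23.96/4 = 5.990
n/ν for J = 9.099/2 = 4.550
Smallest n/ν is L → limiting reagent.
n(T) = (2/3) × 12.81 = 8.540 mol
mass = 8.540 × 305.50 = 2609 g

2610 g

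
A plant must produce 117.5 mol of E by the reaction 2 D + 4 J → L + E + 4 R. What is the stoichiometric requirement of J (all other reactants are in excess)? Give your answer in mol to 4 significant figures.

n(E) = 117.5 mol
n(J) = (4/1) × 117.5 = 470.0 mol

470.0 mol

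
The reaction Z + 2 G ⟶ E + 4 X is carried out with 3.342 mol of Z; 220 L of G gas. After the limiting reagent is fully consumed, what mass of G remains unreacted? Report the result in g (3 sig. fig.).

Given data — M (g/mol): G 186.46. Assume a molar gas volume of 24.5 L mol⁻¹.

428 g

n(Z) = 3.342 mol
n(G) = 220.0 / 24.5 = 8.980 mol
n/ν → Z: 3.342, G: 4.490; Z is limiting.
G consumed = (2/1) × 3.342 = 6.684 mol
G remaining = 8.980 − 6.684 = 2.296 mol
mass = 2.296 × 186.46 = 428.1 g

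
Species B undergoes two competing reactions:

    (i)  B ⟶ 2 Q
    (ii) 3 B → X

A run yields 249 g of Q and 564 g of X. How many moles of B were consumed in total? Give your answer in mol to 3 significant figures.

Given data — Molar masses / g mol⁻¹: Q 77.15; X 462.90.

5.27 mol

n(Q) = 249 / 77.15 = 3.227 mol
n(X) = 564 / 462.90 = 1.218 mol
n(B) via (i) = (1/2)×3.227 = 1.614 mol
n(B) via (ii) = (3/1)×1.218 = 3.654 mol
total n(B) = 1.614 + 3.654 = 5.268 mol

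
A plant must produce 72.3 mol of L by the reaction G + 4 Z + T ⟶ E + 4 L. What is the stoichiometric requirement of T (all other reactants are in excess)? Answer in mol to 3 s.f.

18.1 mol

n(L) = 72.30 mol
n(T) = (1/4) × 72.30 = 18.08 mol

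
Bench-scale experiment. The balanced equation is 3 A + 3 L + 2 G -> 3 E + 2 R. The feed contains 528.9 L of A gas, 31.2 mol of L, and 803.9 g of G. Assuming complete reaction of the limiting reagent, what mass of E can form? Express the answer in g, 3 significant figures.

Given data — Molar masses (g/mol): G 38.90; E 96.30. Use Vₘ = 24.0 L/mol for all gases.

n(A) = 528.9 / 24.0 = 22.04 mol
n(L) = 31.20 mol
n(G) = 803.9 / 38.90 = 20.67 mol
n/ν for A = 22.04/3 = 7.347
n/ν for L = 31.20/3 = 10.40
n/ν for G = 20.67/2 = 10.34
Smallest n/ν is A → limiting reagent.
n(E) = (3/3) × 22.04 = 22.04 mol
mass = 22.04 × 96.30 = 2122 g

2120 g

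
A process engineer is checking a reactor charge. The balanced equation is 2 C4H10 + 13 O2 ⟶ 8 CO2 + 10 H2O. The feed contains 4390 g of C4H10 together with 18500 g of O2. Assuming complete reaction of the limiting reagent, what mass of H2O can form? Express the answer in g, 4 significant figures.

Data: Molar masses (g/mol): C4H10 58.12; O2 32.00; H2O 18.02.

n(C4H10) = 4390 / 58.12 = 75.53 mol
n(O2) = 18500 / 32.00 = 578.1 mol
n/ν for C4H10 = 75.53/2 = 37.77
n/ν for O2 = 578.1/13 = 44.47
Smallest n/ν is C4H10 → limiting reagent.
n(H2O) = (10/2) × 75.53 = 377.7 mol
mass = 377.7 × 18.02 = 6806 g

6806 g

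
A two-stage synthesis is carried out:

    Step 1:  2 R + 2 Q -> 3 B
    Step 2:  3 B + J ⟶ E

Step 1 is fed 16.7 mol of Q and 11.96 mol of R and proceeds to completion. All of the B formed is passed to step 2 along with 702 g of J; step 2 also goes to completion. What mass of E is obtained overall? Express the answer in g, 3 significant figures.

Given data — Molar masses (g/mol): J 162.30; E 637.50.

2760 g

Step 1:
n(Q) = 16.70 mol
n(R) = 11.96 mol
n/ν for Q = 16.70/2 = 8.350
n/ν for R = 11.96/2 = 5.980
Smallest n/ν is R → limiting reagent.
n(B) produced = (3/2) × 11.96 = 17.94 mol
Step 2:
n(B) available = 17.94 mol
n(J) = 702.0 / 162.30 = 4.325 mol
n/ν for B = 17.94/3 = 5.980
n/ν for J = 4.325/1 = 4.325
Smallest n/ν is J → limiting reagent.
n(E) = (1/1) × 4.325 = 4.325 mol
mass = 4.325 × 637.50 = 2757 g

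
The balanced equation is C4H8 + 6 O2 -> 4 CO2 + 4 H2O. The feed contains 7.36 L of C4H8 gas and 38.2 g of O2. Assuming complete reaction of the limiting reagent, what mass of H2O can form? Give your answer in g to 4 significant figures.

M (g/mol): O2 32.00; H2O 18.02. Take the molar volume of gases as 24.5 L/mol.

n(C4H8) = 7.360 / 24.5 = 0.3004 mol
n(O2) = 38.20 / 32.00 = 1.194 mol
n/ν → C4H8: 0.3004, O2: 0.1990; O2 is limiting.
n(H2O) = (4/6) × 1.194 = 0.7960 mol
mass = 0.7960 × 18.02 = 14.34 g

14.34 g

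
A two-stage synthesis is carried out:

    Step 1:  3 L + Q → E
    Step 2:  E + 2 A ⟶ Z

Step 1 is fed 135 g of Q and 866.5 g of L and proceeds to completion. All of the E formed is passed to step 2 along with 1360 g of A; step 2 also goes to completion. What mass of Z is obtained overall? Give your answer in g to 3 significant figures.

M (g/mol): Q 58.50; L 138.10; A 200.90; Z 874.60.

Step 1:
n(Q) = 135.0 / 58.50 = 2.308 mol
n(L) = 866.5 / 138.10 = 6.274 mol
n/ν for Q = 2.308/1 = 2.308
n/ν for L = 6.274/3 = 2.091
Smallest n/ν is L → limiting reagent.
n(E) produced = (1/3) × 6.274 = 2.091 mol
Step 2:
n(E) available = 2.091 mol
n(A) = 1360 / 200.90 = 6.770 mol
n/ν for E = 2.091/1 = 2.091
n/ν for A = 6.770/2 = 3.385
Smallest n/ν is E → limiting reagent.
n(Z) = (1/1) × 2.091 = 2.091 mol
mass = 2.091 × 874.60 = 1829 g

1830 g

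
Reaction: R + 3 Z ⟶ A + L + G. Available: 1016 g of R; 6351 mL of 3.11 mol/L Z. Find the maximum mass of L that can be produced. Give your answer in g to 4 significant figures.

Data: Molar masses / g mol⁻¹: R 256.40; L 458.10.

n(R) = 1016 / 256.40 = 3.963 mol
n(Z) = 3.11 × 6351/1000 = 19.75 mol
n/ν → R: 3.963, Z: 6.583; R is limiting.
n(L) = (1/1) × 3.963 = 3.963 mol
mass = 3.963 × 458.10 = 1815 g

1815 g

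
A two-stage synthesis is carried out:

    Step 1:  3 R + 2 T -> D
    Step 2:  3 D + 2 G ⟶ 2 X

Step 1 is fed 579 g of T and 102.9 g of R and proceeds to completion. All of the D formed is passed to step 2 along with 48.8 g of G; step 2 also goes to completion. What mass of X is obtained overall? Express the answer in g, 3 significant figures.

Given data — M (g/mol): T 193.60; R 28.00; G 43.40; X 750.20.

613 g

Step 1:
n(T) = 579.0 / 193.60 = 2.991 mol
n(R) = 102.9 / 28.00 = 3.675 mol
n/ν for T = 2.991/2 = 1.496
n/ν for R = 3.675/3 = 1.225
Smallest n/ν is R → limiting reagent.
n(D) produced = (1/3) × 3.675 = 1.225 mol
Step 2:
n(D) available = 1.225 mol
n(G) = 48.80 / 43.40 = 1.124 mol
n/ν for D = 1.225/3 = 0.4083
n/ν for G = 1.124/2 = 0.5620
Smallest n/ν is D → limiting reagent.
n(X) = (2/3) × 1.225 = 0.8167 mol
mass = 0.8167 × 750.20 = 612.7 g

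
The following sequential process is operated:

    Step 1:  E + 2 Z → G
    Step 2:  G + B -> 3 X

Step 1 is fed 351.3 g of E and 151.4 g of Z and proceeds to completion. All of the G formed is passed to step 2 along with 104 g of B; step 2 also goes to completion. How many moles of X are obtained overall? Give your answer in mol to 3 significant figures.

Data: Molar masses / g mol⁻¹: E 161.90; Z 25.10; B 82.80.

3.77 mol

Step 1:
n(E) = 351.3 / 161.90 = 2.170 mol
n(Z) = 151.4 / 25.10 = 6.032 mol
n/ν → E: 2.170, Z: 3.016; E is limiting.
n(G) produced = (1/1) × 2.170 = 2.170 mol
Step 2:
n(G) available = 2.170 mol
n(B) = 104.0 / 82.80 = 1.256 mol
n/ν → G: 2.170, B: 1.256; B is limiting.
n(X) = (3/1) × 1.256 = 3.768 mol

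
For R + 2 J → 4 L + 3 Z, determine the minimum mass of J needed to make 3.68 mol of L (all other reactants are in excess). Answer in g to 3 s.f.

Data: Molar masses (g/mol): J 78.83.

145 g

n(L) = 3.680 mol
n(J) = (2/4) × 3.680 = 1.840 mol
mass = 1.840 × 78.83 = 145.0 g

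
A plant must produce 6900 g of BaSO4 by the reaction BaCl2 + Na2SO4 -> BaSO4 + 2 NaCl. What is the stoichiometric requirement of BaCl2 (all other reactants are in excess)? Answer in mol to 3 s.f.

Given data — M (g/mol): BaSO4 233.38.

29.6 mol

n(BaSO4) = 6900 / 233.38 = 29.57 mol
n(BaCl2) = (1/1) × 29.57 = 29.57 mol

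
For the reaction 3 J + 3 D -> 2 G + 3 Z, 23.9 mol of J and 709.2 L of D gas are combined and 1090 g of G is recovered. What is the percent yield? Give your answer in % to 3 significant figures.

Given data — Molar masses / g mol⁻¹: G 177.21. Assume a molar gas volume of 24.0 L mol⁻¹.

38.6 %

n(J) = 23.90 mol
n(D) = 709.2 / 24.0 = 29.55 mol
n/ν for J = 23.90/3 = 7.967
n/ν for D = 29.55/3 = 9.850
Smallest n/ν is J → limiting reagent.
theoretical n(G) = (2/3) × 23.90 = 15.93 mol → 2823 g
% yield = 1090 / 2823 × 100 = 38.61 %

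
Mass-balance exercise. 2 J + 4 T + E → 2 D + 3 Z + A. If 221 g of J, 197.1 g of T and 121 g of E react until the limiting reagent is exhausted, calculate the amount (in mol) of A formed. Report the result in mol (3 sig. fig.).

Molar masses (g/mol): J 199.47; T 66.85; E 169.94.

n(J) = 221.0 / 199.47 = 1.108 mol
n(T) = 197.1 / 66.85 = 2.948 mol
n(E) = 121.0 / 169.94 = 0.7120 mol
n/ν → J: 0.5540, T: 0.7370, E: 0.7120; J is limiting.
n(A) = (1/2) × 1.108 = 0.5540 mol

0.554 mol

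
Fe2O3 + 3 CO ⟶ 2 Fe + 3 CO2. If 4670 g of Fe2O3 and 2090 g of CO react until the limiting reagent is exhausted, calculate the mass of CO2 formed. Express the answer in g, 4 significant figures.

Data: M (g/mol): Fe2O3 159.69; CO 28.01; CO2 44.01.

n(Fe2O3) = 4670 / 159.69 = 29.24 mol
n(CO) = 2090 / 28.01 = 74.62 mol
n/ν for Fe2O3 = 29.24/1 = 29.24
n/ν for CO = 74.62/3 = 24.87
Smallest n/ν is CO → limiting reagent.
n(CO2) = (3/3) × 74.62 = 74.62 mol
mass = 74.62 × 44.01 = 3284 g

3284 g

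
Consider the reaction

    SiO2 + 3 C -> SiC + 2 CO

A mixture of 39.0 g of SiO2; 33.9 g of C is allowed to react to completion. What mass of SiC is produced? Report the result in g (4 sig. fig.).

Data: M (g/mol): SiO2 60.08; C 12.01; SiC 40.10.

26.03 g

n(SiO2) = 39.00 / 60.08 = 0.6491 mol
n(C) = 33.90 / 12.01 = 2.823 mol
n/ν → SiO2: 0.6491, C: 0.9410; SiO2 is limiting.
n(SiC) = (1/1) × 0.6491 = 0.6491 mol
mass = 0.6491 × 40.10 = 26.03 g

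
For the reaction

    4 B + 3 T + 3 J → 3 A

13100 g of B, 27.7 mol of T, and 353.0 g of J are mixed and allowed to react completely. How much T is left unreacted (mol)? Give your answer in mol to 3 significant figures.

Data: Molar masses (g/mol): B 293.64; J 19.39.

9.49 mol

n(B) = 13100 / 293.64 = 44.61 mol
n(T) = 27.70 mol
n(J) = 353.0 / 19.39 = 18.21 mol
n/ν for B = 44.61/4 = 11.15
n/ν for T = 27.70/3 = 9.233
n/ν for J = 18.21/3 = 6.070
Smallest n/ν is J → limiting reagent.
T consumed = (3/3) × 18.21 = 18.21 mol
T remaining = 27.70 − 18.21 = 9.490 mol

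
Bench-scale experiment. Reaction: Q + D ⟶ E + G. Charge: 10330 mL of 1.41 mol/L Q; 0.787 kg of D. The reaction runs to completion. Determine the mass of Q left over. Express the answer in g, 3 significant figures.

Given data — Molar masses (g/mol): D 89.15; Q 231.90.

1330 g

n(Q) = 1.41 × 10330/1000 = 14.57 mol
n(D) = 0.7870×1000 / 89.15 = 8.828 mol
n/ν → Q: 14.57, D: 8.828; D is limiting.
Q consumed = (1/1) × 8.828 = 8.828 mol
Q remaining = 14.57 − 8.828 = 5.742 mol
mass = 5.742 × 231.90 = 1332 g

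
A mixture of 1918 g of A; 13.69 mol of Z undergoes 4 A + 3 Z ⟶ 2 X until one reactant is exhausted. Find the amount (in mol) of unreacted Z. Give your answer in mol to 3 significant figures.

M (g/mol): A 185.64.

n(A) = 1918 / 185.64 = 10.33 mol
n(Z) = 13.69 mol
n/ν for A = 10.33/4 = 2.583
n/ν for Z = 13.69/3 = 4.563
Smallest n/ν is A → limiting reagent.
Z consumed = (3/4) × 10.33 = 7.748 mol
Z remaining = 13.69 − 7.748 = 5.942 mol

5.94 mol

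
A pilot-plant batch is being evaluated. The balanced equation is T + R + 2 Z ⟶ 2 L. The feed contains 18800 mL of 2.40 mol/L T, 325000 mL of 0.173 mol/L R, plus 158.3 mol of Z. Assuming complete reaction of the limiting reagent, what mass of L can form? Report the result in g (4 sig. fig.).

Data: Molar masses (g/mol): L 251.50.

22700 g

n(T) = 2.40 × 18800/1000 = 45.12 mol
n(R) = 0.173 × 325000/1000 = 56.23 mol
n(Z) = 158.3 mol
n/ν for T = 45.12/1 = 45.12
n/ν for R = 56.23/1 = 56.23
n/ν for Z = 158.3/2 = 79.15
Smallest n/ν is T → limiting reagent.
n(L) = (2/1) × 45.12 = 90.24 mol
mass = 90.24 × 251.50 = 22700 g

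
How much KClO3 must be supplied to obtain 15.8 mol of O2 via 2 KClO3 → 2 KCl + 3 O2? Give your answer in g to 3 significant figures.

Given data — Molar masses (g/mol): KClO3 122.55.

n(O2) = 15.80 mol
n(KClO3) = (2/3) × 15.80 = 10.53 mol
mass = 10.53 × 122.55 = 1290 g

1290 g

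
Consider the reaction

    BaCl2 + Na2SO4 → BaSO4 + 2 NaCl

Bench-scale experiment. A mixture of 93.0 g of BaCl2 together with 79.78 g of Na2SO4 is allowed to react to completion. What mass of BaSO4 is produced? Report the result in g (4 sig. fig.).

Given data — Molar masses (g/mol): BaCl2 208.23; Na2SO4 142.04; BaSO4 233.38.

104.2 g

n(BaCl2) = 93.00 / 208.23 = 0.4466 mol
n(Na2SO4) = 79.78 / 142.04 = 0.5617 mol
n/ν for BaCl2 = 0.4466/1 = 0.4466
n/ν for Na2SO4 = 0.5617/1 = 0.5617
Smallest n/ν is BaCl2 → limiting reagent.
n(BaSO4) = (1/1) × 0.4466 = 0.4466 mol
mass = 0.4466 × 233.38 = 104.2 g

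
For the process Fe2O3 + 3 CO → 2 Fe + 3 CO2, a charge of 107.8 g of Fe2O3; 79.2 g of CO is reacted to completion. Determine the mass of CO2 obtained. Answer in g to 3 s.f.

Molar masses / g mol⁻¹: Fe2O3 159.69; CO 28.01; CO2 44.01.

89.1 g

n(Fe2O3) = 107.8 / 159.69 = 0.6751 mol
n(CO) = 79.20 / 28.01 = 2.828 mol
n/ν → Fe2O3: 0.6751, CO: 0.9427; Fe2O3 is limiting.
n(CO2) = (3/1) × 0.6751 = 2.025 mol
mass = 2.025 × 44.01 = 89.12 g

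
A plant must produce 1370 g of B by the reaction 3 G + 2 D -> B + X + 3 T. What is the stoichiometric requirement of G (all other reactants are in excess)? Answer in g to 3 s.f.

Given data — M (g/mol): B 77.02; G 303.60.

16200 g

n(B) = 1370 / 77.02 = 17.79 mol
n(G) = (3/1) × 17.79 = 53.37 mol
mass = 53.37 × 303.60 = 16200 g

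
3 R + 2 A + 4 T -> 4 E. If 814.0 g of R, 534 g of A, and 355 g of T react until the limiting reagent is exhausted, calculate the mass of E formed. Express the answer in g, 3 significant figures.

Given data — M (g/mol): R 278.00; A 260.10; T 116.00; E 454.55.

1390 g

n(R) = 814.0 / 278.00 = 2.928 mol
n(A) = 534.0 / 260.10 = 2.053 mol
n(T) = 355.0 / 116.00 = 3.060 mol
n/ν → R: 0.9760, A: 1.027, T: 0.7650; T is limiting.
n(E) = (4/4) × 3.060 = 3.060 mol
mass = 3.060 × 454.55 = 1391 g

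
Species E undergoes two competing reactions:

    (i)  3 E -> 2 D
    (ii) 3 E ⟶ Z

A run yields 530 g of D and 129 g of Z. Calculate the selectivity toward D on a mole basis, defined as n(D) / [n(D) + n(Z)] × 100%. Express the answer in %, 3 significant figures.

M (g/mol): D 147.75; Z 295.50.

n(D) = 530 / 147.75 = 3.587 mol
n(Z) = 129 / 295.50 = 0.4365 mol
selectivity = 3.587/(3.587+0.4365) × 100 = 89.15 %

89.2 %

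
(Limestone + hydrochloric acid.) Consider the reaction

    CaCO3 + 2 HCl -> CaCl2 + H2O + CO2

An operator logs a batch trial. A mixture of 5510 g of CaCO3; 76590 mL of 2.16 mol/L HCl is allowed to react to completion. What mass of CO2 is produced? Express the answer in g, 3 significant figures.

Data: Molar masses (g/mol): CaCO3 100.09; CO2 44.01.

n(CaCO3) = 5510 / 100.09 = 55.05 mol
n(HCl) = 2.16 × 76590/1000 = 165.4 mol
n/ν → CaCO3: 55.05, HCl: 82.70; CaCO3 is limiting.
n(CO2) = (1/1) × 55.05 = 55.05 mol
mass = 55.05 × 44.01 = 2423 g

2420 g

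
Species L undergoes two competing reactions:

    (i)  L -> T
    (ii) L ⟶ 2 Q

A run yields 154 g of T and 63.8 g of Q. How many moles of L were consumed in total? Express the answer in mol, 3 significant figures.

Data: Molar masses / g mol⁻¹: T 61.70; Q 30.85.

3.53 mol

n(T) = 154 / 61.70 = 2.496 mol
n(Q) = 63.8 / 30.85 = 2.068 mol
n(L) via (i) = (1/1)×2.496 = 2.496 mol
n(L) via (ii) = (1/2)×2.068 = 1.034 mol
total n(L) = 2.496 + 1.034 = 3.530 mol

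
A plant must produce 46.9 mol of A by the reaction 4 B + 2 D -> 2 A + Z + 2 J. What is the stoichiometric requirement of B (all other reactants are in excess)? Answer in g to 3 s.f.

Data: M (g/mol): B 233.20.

n(A) = 46.90 mol
n(B) = (4/2) × 46.90 = 93.80 mol
mass = 93.80 × 233.20 = 21870 g

21900 g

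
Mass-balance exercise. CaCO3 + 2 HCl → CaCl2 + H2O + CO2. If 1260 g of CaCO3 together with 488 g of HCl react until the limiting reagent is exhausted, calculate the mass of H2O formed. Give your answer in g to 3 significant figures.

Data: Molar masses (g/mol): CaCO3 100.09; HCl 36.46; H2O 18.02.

n(CaCO3) = 1260 / 100.09 = 12.59 mol
n(HCl) = 488.0 / 36.46 = 13.38 mol
n/ν for CaCO3 = 12.59/1 = 12.59
n/ν for HCl = 13.38/2 = 6.690
Smallest n/ν is HCl → limiting reagent.
n(H2O) = (1/2) × 13.38 = 6.690 mol
mass = 6.690 × 18.02 = 120.6 g

121 g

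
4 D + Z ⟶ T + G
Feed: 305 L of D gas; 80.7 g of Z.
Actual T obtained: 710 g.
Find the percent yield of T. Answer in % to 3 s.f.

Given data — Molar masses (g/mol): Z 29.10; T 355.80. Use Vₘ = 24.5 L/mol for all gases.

n(D) = 305.0 / 24.5 = 12.45 mol
n(Z) = 80.70 / 29.10 = 2.773 mol
n/ν → D: 3.113, Z: 2.773; Z is limiting.
theoretical n(T) = (1/1) × 2.773 = 2.773 mol → 986.6 g
% yield = 710 / 986.6 × 100 = 71.96 %

72.0 %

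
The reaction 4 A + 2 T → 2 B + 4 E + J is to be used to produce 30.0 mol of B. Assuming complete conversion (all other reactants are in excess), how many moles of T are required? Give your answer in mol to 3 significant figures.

n(B) = 30.00 mol
n(T) = (2/2) × 30.00 = 30.00 mol

30.0 mol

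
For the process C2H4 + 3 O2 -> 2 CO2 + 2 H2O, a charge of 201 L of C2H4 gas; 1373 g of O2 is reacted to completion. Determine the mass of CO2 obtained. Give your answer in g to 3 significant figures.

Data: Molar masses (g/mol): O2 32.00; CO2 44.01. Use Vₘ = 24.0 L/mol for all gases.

n(C2H4) = 201.0 / 24.0 = 8.375 mol
n(O2) = 1373 / 32.00 = 42.91 mol
n/ν for C2H4 = 8.375/1 = 8.375
n/ν for O2 = 42.91/3 = 14.30
Smallest n/ν is C2H4 → limiting reagent.
n(CO2) = (2/1) × 8.375 = 16.75 mol
mass = 16.75 × 44.01 = 737.2 g

737 g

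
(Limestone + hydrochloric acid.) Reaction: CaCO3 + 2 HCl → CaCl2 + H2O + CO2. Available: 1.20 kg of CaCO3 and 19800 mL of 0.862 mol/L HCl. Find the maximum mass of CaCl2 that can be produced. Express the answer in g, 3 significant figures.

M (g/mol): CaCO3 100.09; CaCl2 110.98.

n(CaCO3) = 1.200×1000 / 100.09 = 11.99 mol
n(HCl) = 0.862 × 19800/1000 = 17.07 mol
n/ν → CaCO3: 11.99, HCl: 8.535; HCl is limiting.
n(CaCl2) = (1/2) × 17.07 = 8.535 mol
mass = 8.535 × 110.98 = 947.2 g

947 g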